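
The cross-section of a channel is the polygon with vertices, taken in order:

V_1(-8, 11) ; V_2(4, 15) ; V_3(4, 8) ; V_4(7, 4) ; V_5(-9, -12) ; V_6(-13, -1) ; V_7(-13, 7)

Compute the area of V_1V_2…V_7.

309

Apply Gauss's area formula: 2A = Σ (x_i·y_{i+1} − x_{i+1}·y_i), indices taken mod 7.
Cross-terms: -164, -28, -40, -48, -147, -104, -87  ⇒  Σ = -618
Area = |Σ|/2 = 309.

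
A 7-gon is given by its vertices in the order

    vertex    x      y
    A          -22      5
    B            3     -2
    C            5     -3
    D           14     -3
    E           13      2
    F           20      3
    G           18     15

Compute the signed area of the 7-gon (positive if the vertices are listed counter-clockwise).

Σ = (29) + (1) + (27) + (67) + (-1) + (246) + (420) = 789
Signed area = Σ/2 = 394.5 (positive ⇒ counter-clockwise traversal).

394.5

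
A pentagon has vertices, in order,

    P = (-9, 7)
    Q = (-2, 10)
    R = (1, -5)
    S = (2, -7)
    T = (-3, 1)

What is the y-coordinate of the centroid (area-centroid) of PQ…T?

655/156

Apply the shoelace formula. First the cross-terms c_i = x_i·y_{i+1} − x_{i+1}·y_i:
  -76, 0, 3, -19, -12  ⇒  2A = -104, A = -52.
Then Σ (y_i + y_{i+1})·c_i = -1310, so ȳ = -1310 / (6·(-52)) = 655/156.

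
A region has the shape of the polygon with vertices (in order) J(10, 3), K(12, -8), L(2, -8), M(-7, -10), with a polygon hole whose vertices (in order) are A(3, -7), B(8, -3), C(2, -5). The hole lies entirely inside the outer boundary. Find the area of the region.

Outer boundary:
J→K: (10)(-8) − (12)(3) = -116
K→L: (12)(-8) − (2)(-8) = -80
L→M: (2)(-10) − (-7)(-8) = -76
M→J: (-7)(3) − (10)(-10) = 79
Σ = -193
Area = |Σ|/2 = 96.5.
Hole:
Apply the surveyor's formula: 2A = Σ (x_i·y_{i+1} − x_{i+1}·y_i), indices taken mod 3.
Cross-terms: 47, -34, 1  ⇒  Σ = 14
Area = |Σ|/2 = 7.
Net area = 96.5 − 7 = 89.5.

89.5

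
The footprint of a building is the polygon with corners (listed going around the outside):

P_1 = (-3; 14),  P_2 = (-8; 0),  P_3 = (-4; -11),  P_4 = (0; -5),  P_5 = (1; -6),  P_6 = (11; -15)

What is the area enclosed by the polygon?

Cross-terms: 112, 88, 20, 5, 51, 109  ⇒  Σ = 385
Area = |Σ|/2 = 192.5.

192.5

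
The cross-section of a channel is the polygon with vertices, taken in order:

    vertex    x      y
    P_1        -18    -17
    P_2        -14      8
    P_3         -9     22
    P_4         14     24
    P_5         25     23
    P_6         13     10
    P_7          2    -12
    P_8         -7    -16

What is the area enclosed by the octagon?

Σ = (-382) + (-236) + (-524) + (-278) + (-49) + (-176) + (-116) + (-169) = -1930
Area = |Σ|/2 = 965.

965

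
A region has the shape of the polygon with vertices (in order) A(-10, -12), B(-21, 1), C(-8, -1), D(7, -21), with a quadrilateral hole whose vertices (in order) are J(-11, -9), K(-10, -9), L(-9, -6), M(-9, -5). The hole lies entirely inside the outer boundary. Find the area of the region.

173.5

Outer boundary:
Apply the shoelace (surveyor's) formula: 2A = Σ (x_i·y_{i+1} − x_{i+1}·y_i), indices taken mod 4.
A→B: (-10)(1) − (-21)(-12) = -262
B→C: (-21)(-1) − (-8)(1) = 29
C→D: (-8)(-21) − (7)(-1) = 175
D→A: (7)(-12) − (-10)(-21) = -294
Σ = -352
Area = |Σ|/2 = 176.
Hole:
Apply the shoelace (surveyor's) formula: 2A = Σ (x_i·y_{i+1} − x_{i+1}·y_i), indices taken mod 4.
Σ = (9) + (-21) + (-9) + (26) = 5
Area = |Σ|/2 = 2.5.
Net area = 176 − 2.5 = 173.5.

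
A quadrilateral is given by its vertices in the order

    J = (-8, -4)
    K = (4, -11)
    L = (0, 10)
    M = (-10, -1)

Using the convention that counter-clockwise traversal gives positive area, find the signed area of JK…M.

138

Σ = (104) + (40) + (100) + (32) = 276
Signed area = Σ/2 = 138 (positive ⇒ counter-clockwise traversal).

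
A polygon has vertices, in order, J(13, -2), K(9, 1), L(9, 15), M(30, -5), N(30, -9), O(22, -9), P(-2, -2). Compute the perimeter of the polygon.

100

|JK| = √((-4)² + (3)²) = √25 = 5
|KL| = √((0)² + (14)²) = √196 = 14
|LM| = √((21)² + (-20)²) = √841 = 29
|MN| = √((0)² + (-4)²) = √16 = 4
|NO| = √((-8)² + (0)²) = √64 = 8
|OP| = √((-24)² + (7)²) = √625 = 25
|PJ| = √((15)² + (0)²) = √225 = 15
Perimeter = 5 + 14 + 29 + 4 + 8 + 25 + 15 = 100.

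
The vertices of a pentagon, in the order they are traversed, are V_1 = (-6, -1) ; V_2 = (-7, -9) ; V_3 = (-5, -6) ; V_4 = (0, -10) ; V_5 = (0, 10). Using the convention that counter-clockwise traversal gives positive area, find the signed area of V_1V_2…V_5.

Cross-terms: 47, -3, 50, 0, 60  ⇒  Σ = 154
Signed area = Σ/2 = 77 (positive ⇒ counter-clockwise traversal).

77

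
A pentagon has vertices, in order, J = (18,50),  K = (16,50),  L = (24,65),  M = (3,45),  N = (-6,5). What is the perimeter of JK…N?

140

|JK| = √((-2)² + (0)²) = √4 = 2
|KL| = √((8)² + (15)²) = √289 = 17
|LM| = √((-21)² + (-20)²) = √841 = 29
|MN| = √((-9)² + (-40)²) = √1681 = 41
|NJ| = √((24)² + (45)²) = √2601 = 51
Perimeter = 2 + 17 + 29 + 41 + 51 = 140.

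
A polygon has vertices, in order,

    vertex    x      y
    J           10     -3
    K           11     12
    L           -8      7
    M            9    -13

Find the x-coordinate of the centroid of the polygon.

Apply the surveyor's formula. First the cross-terms c_i = x_i·y_{i+1} − x_{i+1}·y_i:
  153, 173, 41, 103  ⇒  2A = 470, A = 235.
Then Σ (x_i + x_{i+1})·c_i = 5730, so x̄ = 5730 / (6·235) = 191/47.

191/47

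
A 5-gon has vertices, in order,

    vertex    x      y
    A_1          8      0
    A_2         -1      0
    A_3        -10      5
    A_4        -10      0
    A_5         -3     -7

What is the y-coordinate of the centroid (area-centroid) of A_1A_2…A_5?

Apply the surveyor's formula. First the cross-terms c_i = x_i·y_{i+1} − x_{i+1}·y_i:
  0, -5, 50, 70, 56  ⇒  2A = 171, A = 85.5.
Then Σ (y_i + y_{i+1})·c_i = -657, so ȳ = -657 / (6·85.5) = -73/57.

-73/57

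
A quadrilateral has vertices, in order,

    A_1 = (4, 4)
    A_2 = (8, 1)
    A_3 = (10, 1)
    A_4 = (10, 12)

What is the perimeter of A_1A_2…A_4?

|A_1A_2| = √((4)² + (-3)²) = √25 = 5
|A_2A_3| = √((2)² + (0)²) = √4 = 2
|A_3A_4| = √((0)² + (11)²) = √121 = 11
|A_4A_1| = √((-6)² + (-8)²) = √100 = 10
Perimeter = 5 + 2 + 11 + 10 = 28.

28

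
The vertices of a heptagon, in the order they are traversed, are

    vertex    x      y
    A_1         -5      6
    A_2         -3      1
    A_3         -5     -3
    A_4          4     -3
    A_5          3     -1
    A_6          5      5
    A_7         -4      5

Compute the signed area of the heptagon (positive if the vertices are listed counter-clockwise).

62.5

Σ = (13) + (14) + (27) + (5) + (20) + (45) + (1) = 125
Signed area = Σ/2 = 62.5 (positive ⇒ counter-clockwise traversal).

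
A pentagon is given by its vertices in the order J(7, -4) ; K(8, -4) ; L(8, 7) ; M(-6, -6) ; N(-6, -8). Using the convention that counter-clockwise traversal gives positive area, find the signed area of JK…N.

89

Σ = (4) + (88) + (-6) + (12) + (80) = 178
Signed area = Σ/2 = 89 (positive ⇒ counter-clockwise traversal).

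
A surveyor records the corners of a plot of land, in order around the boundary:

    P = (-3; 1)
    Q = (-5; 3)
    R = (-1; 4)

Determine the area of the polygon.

Apply the shoelace (surveyor's) formula: 2A = Σ (x_i·y_{i+1} − x_{i+1}·y_i), indices taken mod 3.
P→Q: (-3)(3) − (-5)(1) = -4
Q→R: (-5)(4) − (-1)(3) = -17
R→P: (-1)(1) − (-3)(4) = 11
Σ = -10
Area = |Σ|/2 = 5.

5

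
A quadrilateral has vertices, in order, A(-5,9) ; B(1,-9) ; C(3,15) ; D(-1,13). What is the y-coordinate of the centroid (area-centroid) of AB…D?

Apply the shoelace formula. First the cross-terms c_i = x_i·y_{i+1} − x_{i+1}·y_i:
  36, 42, 54, 56  ⇒  2A = 188, A = 94.
Then Σ (y_i + y_{i+1})·c_i = 2996, so ȳ = 2996 / (6·94) = 749/141.

749/141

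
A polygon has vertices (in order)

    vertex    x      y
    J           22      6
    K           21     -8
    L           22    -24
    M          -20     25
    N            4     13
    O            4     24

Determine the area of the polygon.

690

Apply the shoelace (surveyor's) formula: 2A = Σ (x_i·y_{i+1} − x_{i+1}·y_i), indices taken mod 6.
J→K: (22)(-8) − (21)(6) = -302
K→L: (21)(-24) − (22)(-8) = -328
L→M: (22)(25) − (-20)(-24) = 70
M→N: (-20)(13) − (4)(25) = -360
N→O: (4)(24) − (4)(13) = 44
O→J: (4)(6) − (22)(24) = -504
Σ = -1380
Area = |Σ|/2 = 690.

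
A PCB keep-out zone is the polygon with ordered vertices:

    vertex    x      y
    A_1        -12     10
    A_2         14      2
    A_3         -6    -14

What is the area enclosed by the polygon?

288

Apply the shoelace formula: 2A = Σ (x_i·y_{i+1} − x_{i+1}·y_i), indices taken mod 3.
Σ = (-164) + (-184) + (-228) = -576
Area = |Σ|/2 = 288.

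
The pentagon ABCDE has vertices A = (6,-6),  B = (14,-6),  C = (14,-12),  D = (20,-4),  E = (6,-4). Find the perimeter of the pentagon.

|AB| = √((8)² + (0)²) = √64 = 8
|BC| = √((0)² + (-6)²) = √36 = 6
|CD| = √((6)² + (8)²) = √100 = 10
|DE| = √((-14)² + (0)²) = √196 = 14
|EA| = √((0)² + (-2)²) = √4 = 2
Perimeter = 8 + 6 + 10 + 14 + 2 = 40.

40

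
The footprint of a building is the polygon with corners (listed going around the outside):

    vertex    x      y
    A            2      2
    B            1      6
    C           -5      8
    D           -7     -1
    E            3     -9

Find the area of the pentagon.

Σ = (10) + (38) + (61) + (66) + (24) = 199
Area = |Σ|/2 = 99.5.

99.5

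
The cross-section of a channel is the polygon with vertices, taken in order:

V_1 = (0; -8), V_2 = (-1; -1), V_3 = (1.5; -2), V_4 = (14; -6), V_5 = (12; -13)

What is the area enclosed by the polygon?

95.75

Apply the shoelace (surveyor's) formula: 2A = Σ (x_i·y_{i+1} − x_{i+1}·y_i), indices taken mod 5.
V_1→V_2: (0)(-1) − (-1)(-8) = -8
V_2→V_3: (-1)(-2) − (1.5)(-1) = 3.5
V_3→V_4: (1.5)(-6) − (14)(-2) = 19
V_4→V_5: (14)(-13) − (12)(-6) = -110
V_5→V_1: (12)(-8) − (0)(-13) = -96
Σ = -191.5
Area = |Σ|/2 = 95.75.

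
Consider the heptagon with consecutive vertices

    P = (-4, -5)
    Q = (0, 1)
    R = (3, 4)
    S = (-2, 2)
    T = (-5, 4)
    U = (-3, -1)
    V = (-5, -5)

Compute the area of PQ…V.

Apply Gauss's area formula: 2A = Σ (x_i·y_{i+1} − x_{i+1}·y_i), indices taken mod 7.
P→Q: (-4)(1) − (0)(-5) = -4
Q→R: (0)(4) − (3)(1) = -3
R→S: (3)(2) − (-2)(4) = 14
S→T: (-2)(4) − (-5)(2) = 2
T→U: (-5)(-1) − (-3)(4) = 17
U→V: (-3)(-5) − (-5)(-1) = 10
V→P: (-5)(-5) − (-4)(-5) = 5
Σ = 41
Area = |Σ|/2 = 20.5.

20.5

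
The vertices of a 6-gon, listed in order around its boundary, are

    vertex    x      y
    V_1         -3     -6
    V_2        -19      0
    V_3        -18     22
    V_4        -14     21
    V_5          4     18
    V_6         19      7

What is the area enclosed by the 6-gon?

Apply Gauss's area formula: 2A = Σ (x_i·y_{i+1} − x_{i+1}·y_i), indices taken mod 6.
Σ = (-114) + (-418) + (-70) + (-336) + (-314) + (-93) = -1345
Area = |Σ|/2 = 672.5.

672.5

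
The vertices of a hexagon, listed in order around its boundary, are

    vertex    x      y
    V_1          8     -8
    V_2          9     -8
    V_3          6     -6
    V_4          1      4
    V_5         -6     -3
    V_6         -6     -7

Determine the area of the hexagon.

90.5

Apply Gauss's area formula: 2A = Σ (x_i·y_{i+1} − x_{i+1}·y_i), indices taken mod 6.
V_1→V_2: (8)(-8) − (9)(-8) = 8
V_2→V_3: (9)(-6) − (6)(-8) = -6
V_3→V_4: (6)(4) − (1)(-6) = 30
V_4→V_5: (1)(-3) − (-6)(4) = 21
V_5→V_6: (-6)(-7) − (-6)(-3) = 24
V_6→V_1: (-6)(-8) − (8)(-7) = 104
Σ = 181
Area = |Σ|/2 = 90.5.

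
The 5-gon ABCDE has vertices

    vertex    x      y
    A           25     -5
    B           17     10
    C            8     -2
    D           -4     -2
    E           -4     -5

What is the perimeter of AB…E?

|AB| = √((-8)² + (15)²) = √289 = 17
|BC| = √((-9)² + (-12)²) = √225 = 15
|CD| = √((-12)² + (0)²) = √144 = 12
|DE| = √((0)² + (-3)²) = √9 = 3
|EA| = √((29)² + (0)²) = √841 = 29
Perimeter = 17 + 15 + 12 + 3 + 29 = 76.

76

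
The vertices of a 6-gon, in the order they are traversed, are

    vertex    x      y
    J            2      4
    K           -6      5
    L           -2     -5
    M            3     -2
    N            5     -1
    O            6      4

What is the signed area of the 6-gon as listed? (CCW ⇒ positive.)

Apply the shoelace (surveyor's) formula: 2A = Σ (x_i·y_{i+1} − x_{i+1}·y_i), indices taken mod 6.
Cross-terms: 34, 40, 19, 7, 26, 16  ⇒  Σ = 142
Signed area = Σ/2 = 71 (positive ⇒ counter-clockwise traversal).

71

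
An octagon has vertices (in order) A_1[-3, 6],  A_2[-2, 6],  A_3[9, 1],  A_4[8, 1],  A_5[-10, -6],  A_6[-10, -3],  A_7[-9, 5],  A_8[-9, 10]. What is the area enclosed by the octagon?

137.5

Apply the shoelace (surveyor's) formula: 2A = Σ (x_i·y_{i+1} − x_{i+1}·y_i), indices taken mod 8.
A_1→A_2: (-3)(6) − (-2)(6) = -6
A_2→A_3: (-2)(1) − (9)(6) = -56
A_3→A_4: (9)(1) − (8)(1) = 1
A_4→A_5: (8)(-6) − (-10)(1) = -38
A_5→A_6: (-10)(-3) − (-10)(-6) = -30
A_6→A_7: (-10)(5) − (-9)(-3) = -77
A_7→A_8: (-9)(10) − (-9)(5) = -45
A_8→A_1: (-9)(6) − (-3)(10) = -24
Σ = -275
Area = |Σ|/2 = 137.5.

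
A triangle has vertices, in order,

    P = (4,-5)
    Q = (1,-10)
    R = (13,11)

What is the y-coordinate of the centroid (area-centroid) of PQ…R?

-4/3

Apply the surveyor's formula. First the cross-terms c_i = x_i·y_{i+1} − x_{i+1}·y_i:
  -35, 141, -109  ⇒  2A = -3, A = -1.5.
Then Σ (y_i + y_{i+1})·c_i = 12, so ȳ = 12 / (6·(-1.5)) = -4/3.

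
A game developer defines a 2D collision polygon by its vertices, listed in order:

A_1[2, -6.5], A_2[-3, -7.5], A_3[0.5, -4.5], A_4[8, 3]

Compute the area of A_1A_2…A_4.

18.875

Apply Gauss's area formula: 2A = Σ (x_i·y_{i+1} − x_{i+1}·y_i), indices taken mod 4.
Σ = (-34.5) + (17.25) + (37.5) + (-58) = -37.75
Area = |Σ|/2 = 18.875.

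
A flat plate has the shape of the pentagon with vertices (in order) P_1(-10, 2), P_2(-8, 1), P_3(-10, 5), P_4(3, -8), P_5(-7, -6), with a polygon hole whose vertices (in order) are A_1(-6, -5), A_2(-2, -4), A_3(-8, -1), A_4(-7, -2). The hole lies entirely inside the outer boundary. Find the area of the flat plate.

45.5

Outer boundary:
Cross-terms: 6, -30, 65, -74, -74  ⇒  Σ = -107
Area = |Σ|/2 = 53.5.
Hole:
Apply Gauss's area formula: 2A = Σ (x_i·y_{i+1} − x_{i+1}·y_i), indices taken mod 4.
Σ = (14) + (-30) + (9) + (23) = 16
Area = |Σ|/2 = 8.
Net area = 53.5 − 8 = 45.5.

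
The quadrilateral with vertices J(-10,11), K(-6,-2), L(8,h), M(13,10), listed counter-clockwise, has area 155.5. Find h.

6

Write out the shoelace sum; only the two edges meeting at L involve h:
2·Area = [((-6)·h − 8·(-2)) + (8·10 − 13·h)] + 329
       = -19·h + 425 = 311
⇒ h = 6.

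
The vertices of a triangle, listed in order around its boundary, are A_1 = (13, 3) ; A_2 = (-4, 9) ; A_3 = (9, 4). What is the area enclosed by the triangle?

Apply Gauss's area formula: 2A = Σ (x_i·y_{i+1} − x_{i+1}·y_i), indices taken mod 3.
Σ = (129) + (-97) + (-25) = 7
Area = |Σ|/2 = 3.5.

3.5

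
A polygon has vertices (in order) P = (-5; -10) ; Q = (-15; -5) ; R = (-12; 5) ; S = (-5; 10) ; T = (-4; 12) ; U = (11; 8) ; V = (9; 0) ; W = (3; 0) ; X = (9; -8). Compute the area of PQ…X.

Σ = (-125) + (-135) + (-95) + (-20) + (-164) + (-72) + (0) + (-24) + (-130) = -765
Area = |Σ|/2 = 382.5.

382.5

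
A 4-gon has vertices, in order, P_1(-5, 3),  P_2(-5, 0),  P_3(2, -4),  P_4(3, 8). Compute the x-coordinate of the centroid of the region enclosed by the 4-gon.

Apply the shoelace formula. First the cross-terms c_i = x_i·y_{i+1} − x_{i+1}·y_i:
  15, 20, 28, 49  ⇒  2A = 112, A = 56.
Then Σ (x_i + x_{i+1})·c_i = -168, so x̄ = -168 / (6·56) = -0.5.

-0.5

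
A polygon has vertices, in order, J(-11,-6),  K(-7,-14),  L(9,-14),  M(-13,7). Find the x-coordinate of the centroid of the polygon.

-401/93

Apply the shoelace (surveyor's) formula. First the cross-terms c_i = x_i·y_{i+1} − x_{i+1}·y_i:
  112, 224, -119, 155  ⇒  2A = 372, A = 186.
Then Σ (x_i + x_{i+1})·c_i = -4812, so x̄ = -4812 / (6·186) = -401/93.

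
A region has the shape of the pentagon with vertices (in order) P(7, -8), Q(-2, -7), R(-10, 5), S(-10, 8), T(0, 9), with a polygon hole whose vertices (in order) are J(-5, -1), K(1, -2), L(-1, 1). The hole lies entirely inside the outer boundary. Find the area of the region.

156

Outer boundary:
Apply the shoelace formula: 2A = Σ (x_i·y_{i+1} − x_{i+1}·y_i), indices taken mod 5.
Cross-terms: -65, -80, -30, -90, -63  ⇒  Σ = -328
Area = |Σ|/2 = 164.
Hole:
Σ = (11) + (-1) + (6) = 16
Area = |Σ|/2 = 8.
Net area = 164 − 8 = 156.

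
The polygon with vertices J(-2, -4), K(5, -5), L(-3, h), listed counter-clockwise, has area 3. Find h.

The doubled signed area Σ (x_i y_{i+1} − x_{i+1} y_i) is linear in h.
With h=0 it equals 27; the coefficient of h is 7 (from the two edges through L).
So 7·h + 27 = 2·3 = 6 ⇒ h = -3.

-3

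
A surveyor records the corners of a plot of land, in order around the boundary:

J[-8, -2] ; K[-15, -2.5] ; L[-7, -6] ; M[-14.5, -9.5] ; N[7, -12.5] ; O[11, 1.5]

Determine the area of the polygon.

Σ = (-10) + (72.5) + (-20.5) + (247.75) + (148) + (-10) = 427.75
Area = |Σ|/2 = 213.875.

213.875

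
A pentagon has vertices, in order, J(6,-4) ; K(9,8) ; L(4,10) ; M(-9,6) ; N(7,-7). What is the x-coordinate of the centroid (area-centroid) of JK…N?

Apply the surveyor's formula. First the cross-terms c_i = x_i·y_{i+1} − x_{i+1}·y_i:
  84, 58, 114, 21, 14  ⇒  2A = 291, A = 145.5.
Then Σ (x_i + x_{i+1})·c_i = 1584, so x̄ = 1584 / (6·145.5) = 176/97.

176/97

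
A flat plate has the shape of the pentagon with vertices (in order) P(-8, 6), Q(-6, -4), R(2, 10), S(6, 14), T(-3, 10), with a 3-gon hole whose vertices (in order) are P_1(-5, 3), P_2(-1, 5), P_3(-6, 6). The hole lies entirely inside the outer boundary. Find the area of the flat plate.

67

Outer boundary:
Apply the surveyor's formula: 2A = Σ (x_i·y_{i+1} − x_{i+1}·y_i), indices taken mod 5.
P→Q: (-8)(-4) − (-6)(6) = 68
Q→R: (-6)(10) − (2)(-4) = -52
R→S: (2)(14) − (6)(10) = -32
S→T: (6)(10) − (-3)(14) = 102
T→P: (-3)(6) − (-8)(10) = 62
Σ = 148
Area = |Σ|/2 = 74.
Hole:
Σ = (-22) + (24) + (12) = 14
Area = |Σ|/2 = 7.
Net area = 74 − 7 = 67.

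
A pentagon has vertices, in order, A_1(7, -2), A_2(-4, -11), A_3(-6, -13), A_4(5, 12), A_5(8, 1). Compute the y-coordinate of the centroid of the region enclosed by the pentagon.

Apply the surveyor's formula. First the cross-terms c_i = x_i·y_{i+1} − x_{i+1}·y_i:
  -85, -14, -7, -91, -23  ⇒  2A = -220, A = -110.
Then Σ (y_i + y_{i+1})·c_i = 288, so ȳ = 288 / (6·(-110)) = -24/55.

-24/55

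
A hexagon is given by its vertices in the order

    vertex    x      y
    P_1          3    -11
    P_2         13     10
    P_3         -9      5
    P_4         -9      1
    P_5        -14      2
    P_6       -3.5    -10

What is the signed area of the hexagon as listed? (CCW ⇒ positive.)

Apply the shoelace (surveyor's) formula: 2A = Σ (x_i·y_{i+1} − x_{i+1}·y_i), indices taken mod 6.
Σ = (173) + (155) + (36) + (-4) + (147) + (68.5) = 575.5
Signed area = Σ/2 = 287.75 (positive ⇒ counter-clockwise traversal).

287.75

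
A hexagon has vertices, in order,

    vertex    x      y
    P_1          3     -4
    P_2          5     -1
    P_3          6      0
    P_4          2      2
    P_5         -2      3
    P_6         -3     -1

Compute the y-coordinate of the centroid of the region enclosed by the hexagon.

Apply the surveyor's formula. First the cross-terms c_i = x_i·y_{i+1} − x_{i+1}·y_i:
  17, 6, 12, 10, 11, 15  ⇒  2A = 71, A = 35.5.
Then Σ (y_i + y_{i+1})·c_i = -70, so ȳ = -70 / (6·35.5) = -70/213.

-70/213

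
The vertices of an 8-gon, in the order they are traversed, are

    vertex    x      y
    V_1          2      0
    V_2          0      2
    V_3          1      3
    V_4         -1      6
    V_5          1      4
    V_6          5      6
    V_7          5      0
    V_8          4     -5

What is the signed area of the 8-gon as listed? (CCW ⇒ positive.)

Σ = (4) + (-2) + (9) + (-10) + (-14) + (-30) + (-25) + (10) = -58
Signed area = Σ/2 = -29 (negative ⇒ clockwise traversal).

-29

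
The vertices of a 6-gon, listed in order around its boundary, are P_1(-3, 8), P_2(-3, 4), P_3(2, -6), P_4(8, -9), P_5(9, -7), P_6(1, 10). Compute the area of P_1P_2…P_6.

106

Apply the surveyor's formula: 2A = Σ (x_i·y_{i+1} − x_{i+1}·y_i), indices taken mod 6.
Σ = (12) + (10) + (30) + (25) + (97) + (38) = 212
Area = |Σ|/2 = 106.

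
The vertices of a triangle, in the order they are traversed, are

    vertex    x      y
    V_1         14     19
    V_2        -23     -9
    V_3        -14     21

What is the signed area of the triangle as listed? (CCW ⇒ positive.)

Apply Gauss's area formula: 2A = Σ (x_i·y_{i+1} − x_{i+1}·y_i), indices taken mod 3.
Σ = (311) + (-609) + (-560) = -858
Signed area = Σ/2 = -429 (negative ⇒ clockwise traversal).

-429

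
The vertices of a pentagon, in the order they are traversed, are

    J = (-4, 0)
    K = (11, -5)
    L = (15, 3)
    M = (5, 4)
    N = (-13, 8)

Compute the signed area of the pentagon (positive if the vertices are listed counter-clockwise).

148.5

Cross-terms: 20, 108, 45, 92, 32  ⇒  Σ = 297
Signed area = Σ/2 = 148.5 (positive ⇒ counter-clockwise traversal).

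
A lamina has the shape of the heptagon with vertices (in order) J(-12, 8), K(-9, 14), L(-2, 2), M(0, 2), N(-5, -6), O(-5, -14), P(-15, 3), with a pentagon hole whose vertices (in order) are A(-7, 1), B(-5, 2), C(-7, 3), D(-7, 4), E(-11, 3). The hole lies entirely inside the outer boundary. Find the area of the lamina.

Outer boundary:
Apply the shoelace formula: 2A = Σ (x_i·y_{i+1} − x_{i+1}·y_i), indices taken mod 7.
J→K: (-12)(14) − (-9)(8) = -96
K→L: (-9)(2) − (-2)(14) = 10
L→M: (-2)(2) − (0)(2) = -4
M→N: (0)(-6) − (-5)(2) = 10
N→O: (-5)(-14) − (-5)(-6) = 40
O→P: (-5)(3) − (-15)(-14) = -225
P→J: (-15)(8) − (-12)(3) = -84
Σ = -349
Area = |Σ|/2 = 174.5.
Hole:
Apply Gauss's area formula: 2A = Σ (x_i·y_{i+1} − x_{i+1}·y_i), indices taken mod 5.
Σ = (-9) + (-1) + (-7) + (23) + (10) = 16
Area = |Σ|/2 = 8.
Net area = 174.5 − 8 = 166.5.

166.5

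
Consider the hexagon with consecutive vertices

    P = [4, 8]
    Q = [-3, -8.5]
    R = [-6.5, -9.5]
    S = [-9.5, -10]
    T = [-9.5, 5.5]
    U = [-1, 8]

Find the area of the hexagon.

159.875

Σ = (-10) + (-26.75) + (-25.25) + (-147.25) + (-70.5) + (-40) = -319.75
Area = |Σ|/2 = 159.875.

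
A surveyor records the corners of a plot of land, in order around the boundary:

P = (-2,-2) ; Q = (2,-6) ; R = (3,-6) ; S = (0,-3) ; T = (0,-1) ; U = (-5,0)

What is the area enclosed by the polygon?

9

Σ = (16) + (6) + (-9) + (0) + (-5) + (10) = 18
Area = |Σ|/2 = 9.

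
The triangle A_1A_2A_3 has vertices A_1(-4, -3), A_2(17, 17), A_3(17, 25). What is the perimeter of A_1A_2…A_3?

72

|A_1A_2| = √((21)² + (20)²) = √841 = 29
|A_2A_3| = √((0)² + (8)²) = √64 = 8
|A_3A_1| = √((-21)² + (-28)²) = √1225 = 35
Perimeter = 29 + 8 + 35 = 72.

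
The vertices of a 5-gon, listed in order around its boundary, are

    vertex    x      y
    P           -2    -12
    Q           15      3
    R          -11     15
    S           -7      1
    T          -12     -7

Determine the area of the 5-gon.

Σ = (174) + (258) + (94) + (61) + (130) = 717
Area = |Σ|/2 = 358.5.

358.5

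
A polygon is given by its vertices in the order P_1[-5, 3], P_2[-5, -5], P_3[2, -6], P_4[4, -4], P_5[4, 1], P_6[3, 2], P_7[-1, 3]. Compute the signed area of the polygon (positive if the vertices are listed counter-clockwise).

72

Apply the surveyor's formula: 2A = Σ (x_i·y_{i+1} − x_{i+1}·y_i), indices taken mod 7.
Σ = (40) + (40) + (16) + (20) + (5) + (11) + (12) = 144
Signed area = Σ/2 = 72 (positive ⇒ counter-clockwise traversal).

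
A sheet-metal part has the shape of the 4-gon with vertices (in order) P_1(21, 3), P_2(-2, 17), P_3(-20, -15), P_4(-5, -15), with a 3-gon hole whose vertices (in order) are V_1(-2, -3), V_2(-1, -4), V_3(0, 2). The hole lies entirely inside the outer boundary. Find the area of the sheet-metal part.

625.5

Outer boundary:
Apply Gauss's area formula: 2A = Σ (x_i·y_{i+1} − x_{i+1}·y_i), indices taken mod 4.
Σ = (363) + (370) + (225) + (300) = 1258
Area = |Σ|/2 = 629.
Hole:
Apply the surveyor's formula: 2A = Σ (x_i·y_{i+1} − x_{i+1}·y_i), indices taken mod 3.
Σ = (5) + (-2) + (4) = 7
Area = |Σ|/2 = 3.5.
Net area = 629 − 3.5 = 625.5.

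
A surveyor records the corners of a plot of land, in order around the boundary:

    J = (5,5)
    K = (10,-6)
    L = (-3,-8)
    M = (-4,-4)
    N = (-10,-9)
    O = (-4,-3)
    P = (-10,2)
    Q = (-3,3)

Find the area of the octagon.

150

Apply the surveyor's formula: 2A = Σ (x_i·y_{i+1} − x_{i+1}·y_i), indices taken mod 8.
Cross-terms: -80, -98, -20, -4, -6, -38, -24, -30  ⇒  Σ = -300
Area = |Σ|/2 = 150.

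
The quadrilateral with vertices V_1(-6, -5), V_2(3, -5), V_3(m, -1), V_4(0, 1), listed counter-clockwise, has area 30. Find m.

2

Write out the shoelace sum; only the two edges meeting at V_3 involve m:
2·Area = [(3·(-1) − m·(-5)) + (m·1 − 0·(-1))] + 51
       = 6·m + 48 = 60
⇒ m = 2.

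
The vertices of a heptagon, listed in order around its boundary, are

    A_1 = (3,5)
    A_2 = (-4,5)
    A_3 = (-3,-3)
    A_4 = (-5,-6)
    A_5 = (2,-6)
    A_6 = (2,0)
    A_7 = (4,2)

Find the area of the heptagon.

Apply Gauss's area formula: 2A = Σ (x_i·y_{i+1} − x_{i+1}·y_i), indices taken mod 7.
A_1→A_2: (3)(5) − (-4)(5) = 35
A_2→A_3: (-4)(-3) − (-3)(5) = 27
A_3→A_4: (-3)(-6) − (-5)(-3) = 3
A_4→A_5: (-5)(-6) − (2)(-6) = 42
A_5→A_6: (2)(0) − (2)(-6) = 12
A_6→A_7: (2)(2) − (4)(0) = 4
A_7→A_1: (4)(5) − (3)(2) = 14
Σ = 137
Area = |Σ|/2 = 68.5.

68.5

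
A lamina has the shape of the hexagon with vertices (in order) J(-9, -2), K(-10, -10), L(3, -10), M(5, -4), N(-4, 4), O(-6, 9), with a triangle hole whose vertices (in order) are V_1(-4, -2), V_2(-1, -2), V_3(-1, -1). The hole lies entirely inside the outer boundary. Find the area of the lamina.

Outer boundary:
Apply the surveyor's formula: 2A = Σ (x_i·y_{i+1} − x_{i+1}·y_i), indices taken mod 6.
J→K: (-9)(-10) − (-10)(-2) = 70
K→L: (-10)(-10) − (3)(-10) = 130
L→M: (3)(-4) − (5)(-10) = 38
M→N: (5)(4) − (-4)(-4) = 4
N→O: (-4)(9) − (-6)(4) = -12
O→J: (-6)(-2) − (-9)(9) = 93
Σ = 323
Area = |Σ|/2 = 161.5.
Hole:
Apply the shoelace (surveyor's) formula: 2A = Σ (x_i·y_{i+1} − x_{i+1}·y_i), indices taken mod 3.
Σ = (6) + (-1) + (-2) = 3
Area = |Σ|/2 = 1.5.
Net area = 161.5 − 1.5 = 160.

160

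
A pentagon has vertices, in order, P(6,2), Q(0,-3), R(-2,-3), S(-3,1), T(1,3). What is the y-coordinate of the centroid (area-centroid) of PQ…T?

Apply the shoelace formula. First the cross-terms c_i = x_i·y_{i+1} − x_{i+1}·y_i:
  -18, -6, -11, -10, -16  ⇒  2A = -61, A = -30.5.
Then Σ (y_i + y_{i+1})·c_i = -44, so ȳ = -44 / (6·(-30.5)) = 44/183.

44/183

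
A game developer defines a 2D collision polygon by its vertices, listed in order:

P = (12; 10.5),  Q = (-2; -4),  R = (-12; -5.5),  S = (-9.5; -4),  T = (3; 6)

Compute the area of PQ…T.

76.875

Cross-terms: -27, -37, -4.25, -45, -40.5  ⇒  Σ = -153.75
Area = |Σ|/2 = 76.875.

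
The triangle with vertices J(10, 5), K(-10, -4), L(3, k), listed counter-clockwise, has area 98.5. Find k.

Write out the shoelace sum; only the two edges meeting at L involve k:
2·Area = [((-10)·k − 3·(-4)) + (3·5 − 10·k)] + 10
       = -20·k + 37 = 197
⇒ k = -8.

-8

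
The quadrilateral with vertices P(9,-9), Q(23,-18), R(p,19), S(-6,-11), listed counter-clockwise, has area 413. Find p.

11

Write out the shoelace sum; only the two edges meeting at R involve p:
2·Area = [(23·19 − p·(-18)) + (p·(-11) − (-6)·19)] + 198
       = 7·p + 749 = 826
⇒ p = 11.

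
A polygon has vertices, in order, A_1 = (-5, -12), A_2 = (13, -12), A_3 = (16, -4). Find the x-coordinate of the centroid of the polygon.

8

Apply the shoelace formula. First the cross-terms c_i = x_i·y_{i+1} − x_{i+1}·y_i:
  216, 140, -212  ⇒  2A = 144, A = 72.
Then Σ (x_i + x_{i+1})·c_i = 3456, so x̄ = 3456 / (6·72) = 8.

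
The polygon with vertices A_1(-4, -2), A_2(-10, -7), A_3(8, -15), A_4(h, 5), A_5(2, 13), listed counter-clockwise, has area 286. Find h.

Write out the shoelace sum; only the two edges meeting at A_4 involve h:
2·Area = [(8·5 − h·(-15)) + (h·13 − 2·5)] + 262
       = 28·h + 292 = 572
⇒ h = 10.

10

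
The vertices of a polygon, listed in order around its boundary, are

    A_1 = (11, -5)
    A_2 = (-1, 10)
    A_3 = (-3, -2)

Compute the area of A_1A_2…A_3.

87

Apply Gauss's area formula: 2A = Σ (x_i·y_{i+1} − x_{i+1}·y_i), indices taken mod 3.
Σ = (105) + (32) + (37) = 174
Area = |Σ|/2 = 87.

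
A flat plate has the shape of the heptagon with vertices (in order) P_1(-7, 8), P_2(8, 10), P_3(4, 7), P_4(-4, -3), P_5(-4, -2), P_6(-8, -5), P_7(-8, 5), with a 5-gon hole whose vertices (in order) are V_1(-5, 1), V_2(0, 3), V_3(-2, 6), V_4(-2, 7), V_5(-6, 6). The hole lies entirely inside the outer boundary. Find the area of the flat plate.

Outer boundary:
Apply the shoelace (surveyor's) formula: 2A = Σ (x_i·y_{i+1} − x_{i+1}·y_i), indices taken mod 7.
Σ = (-134) + (16) + (16) + (-4) + (4) + (-80) + (-29) = -211
Area = |Σ|/2 = 105.5.
Hole:
Apply the shoelace (surveyor's) formula: 2A = Σ (x_i·y_{i+1} − x_{i+1}·y_i), indices taken mod 5.
Σ = (-15) + (6) + (-2) + (30) + (24) = 43
Area = |Σ|/2 = 21.5.
Net area = 105.5 − 21.5 = 84.

84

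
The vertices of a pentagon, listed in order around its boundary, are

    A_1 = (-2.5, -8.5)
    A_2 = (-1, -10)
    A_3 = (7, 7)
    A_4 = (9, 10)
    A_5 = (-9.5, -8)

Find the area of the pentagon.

A_1→A_2: (-2.5)(-10) − (-1)(-8.5) = 16.5
A_2→A_3: (-1)(7) − (7)(-10) = 63
A_3→A_4: (7)(10) − (9)(7) = 7
A_4→A_5: (9)(-8) − (-9.5)(10) = 23
A_5→A_1: (-9.5)(-8.5) − (-2.5)(-8) = 60.75
Σ = 170.25
Area = |Σ|/2 = 85.125.

85.125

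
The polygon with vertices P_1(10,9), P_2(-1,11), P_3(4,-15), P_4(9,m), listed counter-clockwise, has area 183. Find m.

-10

The doubled signed area Σ (x_i y_{i+1} − x_{i+1} y_i) is linear in m.
With m=0 it equals 306; the coefficient of m is -6 (from the two edges through P_4).
So -6·m + 306 = 2·183 = 366 ⇒ m = -10.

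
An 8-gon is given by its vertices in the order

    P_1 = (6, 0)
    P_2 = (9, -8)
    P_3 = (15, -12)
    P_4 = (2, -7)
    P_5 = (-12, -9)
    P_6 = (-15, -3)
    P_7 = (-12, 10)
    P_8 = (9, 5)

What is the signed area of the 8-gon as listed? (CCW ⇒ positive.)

-342

Cross-terms: -48, 12, -81, -102, -99, -186, -150, -30  ⇒  Σ = -684
Signed area = Σ/2 = -342 (negative ⇒ clockwise traversal).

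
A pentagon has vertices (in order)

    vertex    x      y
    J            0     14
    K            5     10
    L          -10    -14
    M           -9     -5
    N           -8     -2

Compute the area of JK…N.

Apply the surveyor's formula: 2A = Σ (x_i·y_{i+1} − x_{i+1}·y_i), indices taken mod 5.
J→K: (0)(10) − (5)(14) = -70
K→L: (5)(-14) − (-10)(10) = 30
L→M: (-10)(-5) − (-9)(-14) = -76
M→N: (-9)(-2) − (-8)(-5) = -22
N→J: (-8)(14) − (0)(-2) = -112
Σ = -250
Area = |Σ|/2 = 125.

125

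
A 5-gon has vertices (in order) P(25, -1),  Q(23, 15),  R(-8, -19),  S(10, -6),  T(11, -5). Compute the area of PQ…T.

224.5

Apply Gauss's area formula: 2A = Σ (x_i·y_{i+1} − x_{i+1}·y_i), indices taken mod 5.
Cross-terms: 398, -317, 238, 16, 114  ⇒  Σ = 449
Area = |Σ|/2 = 224.5.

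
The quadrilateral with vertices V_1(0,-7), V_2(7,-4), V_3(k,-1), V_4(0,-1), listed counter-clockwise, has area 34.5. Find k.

The doubled signed area Σ (x_i y_{i+1} − x_{i+1} y_i) is linear in k.
With k=0 it equals 42; the coefficient of k is 3 (from the two edges through V_3).
So 3·k + 42 = 2·34.5 = 69 ⇒ k = 9.

9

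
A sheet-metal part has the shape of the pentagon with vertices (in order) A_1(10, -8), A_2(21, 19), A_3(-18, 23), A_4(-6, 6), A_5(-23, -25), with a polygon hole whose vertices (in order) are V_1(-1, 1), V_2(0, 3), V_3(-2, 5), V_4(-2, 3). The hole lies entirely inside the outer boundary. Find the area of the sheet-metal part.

Outer boundary:
Σ = (358) + (825) + (30) + (288) + (434) = 1935
Area = |Σ|/2 = 967.5.
Hole:
Apply the shoelace (surveyor's) formula: 2A = Σ (x_i·y_{i+1} − x_{i+1}·y_i), indices taken mod 4.
Cross-terms: -3, 6, 4, 1  ⇒  Σ = 8
Area = |Σ|/2 = 4.
Net area = 967.5 − 4 = 963.5.

963.5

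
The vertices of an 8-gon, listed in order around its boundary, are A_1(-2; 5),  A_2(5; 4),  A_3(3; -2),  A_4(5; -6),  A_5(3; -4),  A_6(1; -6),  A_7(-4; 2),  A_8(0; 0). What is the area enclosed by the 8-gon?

Apply the surveyor's formula: 2A = Σ (x_i·y_{i+1} − x_{i+1}·y_i), indices taken mod 8.
A_1→A_2: (-2)(4) − (5)(5) = -33
A_2→A_3: (5)(-2) − (3)(4) = -22
A_3→A_4: (3)(-6) − (5)(-2) = -8
A_4→A_5: (5)(-4) − (3)(-6) = -2
A_5→A_6: (3)(-6) − (1)(-4) = -14
A_6→A_7: (1)(2) − (-4)(-6) = -22
A_7→A_8: (-4)(0) − (0)(2) = 0
A_8→A_1: (0)(5) − (-2)(0) = 0
Σ = -101
Area = |Σ|/2 = 50.5.

50.5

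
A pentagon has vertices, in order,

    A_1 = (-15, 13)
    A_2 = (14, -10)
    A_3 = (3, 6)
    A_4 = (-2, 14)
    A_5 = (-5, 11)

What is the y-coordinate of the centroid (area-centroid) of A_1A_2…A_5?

344/71

Apply the shoelace (surveyor's) formula. First the cross-terms c_i = x_i·y_{i+1} − x_{i+1}·y_i:
  -32, 114, 54, 48, 100  ⇒  2A = 284, A = 142.
Then Σ (y_i + y_{i+1})·c_i = 4128, so ȳ = 4128 / (6·142) = 344/71.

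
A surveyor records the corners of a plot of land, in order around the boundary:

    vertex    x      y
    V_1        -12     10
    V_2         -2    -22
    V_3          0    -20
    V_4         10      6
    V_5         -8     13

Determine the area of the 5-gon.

389

Apply the shoelace (surveyor's) formula: 2A = Σ (x_i·y_{i+1} − x_{i+1}·y_i), indices taken mod 5.
Σ = (284) + (40) + (200) + (178) + (76) = 778
Area = |Σ|/2 = 389.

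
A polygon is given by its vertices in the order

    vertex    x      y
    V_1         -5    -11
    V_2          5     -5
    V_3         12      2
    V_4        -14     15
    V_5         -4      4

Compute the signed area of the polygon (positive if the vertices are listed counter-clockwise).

V_1→V_2: (-5)(-5) − (5)(-11) = 80
V_2→V_3: (5)(2) − (12)(-5) = 70
V_3→V_4: (12)(15) − (-14)(2) = 208
V_4→V_5: (-14)(4) − (-4)(15) = 4
V_5→V_1: (-4)(-11) − (-5)(4) = 64
Σ = 426
Signed area = Σ/2 = 213 (positive ⇒ counter-clockwise traversal).

213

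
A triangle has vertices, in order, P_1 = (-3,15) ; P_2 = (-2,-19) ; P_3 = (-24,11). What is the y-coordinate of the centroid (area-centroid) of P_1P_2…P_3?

7/3

Apply the shoelace formula. First the cross-terms c_i = x_i·y_{i+1} − x_{i+1}·y_i:
  87, -478, -327  ⇒  2A = -718, A = -359.
Then Σ (y_i + y_{i+1})·c_i = -5026, so ȳ = -5026 / (6·(-359)) = 7/3.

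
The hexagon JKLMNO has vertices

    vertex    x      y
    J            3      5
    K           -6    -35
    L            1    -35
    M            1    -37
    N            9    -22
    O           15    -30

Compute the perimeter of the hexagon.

|JK| = √((-9)² + (-40)²) = √1681 = 41
|KL| = √((7)² + (0)²) = √49 = 7
|LM| = √((0)² + (-2)²) = √4 = 2
|MN| = √((8)² + (15)²) = √289 = 17
|NO| = √((6)² + (-8)²) = √100 = 10
|OJ| = √((-12)² + (35)²) = √1369 = 37
Perimeter = 41 + 7 + 2 + 17 + 10 + 37 = 114.

114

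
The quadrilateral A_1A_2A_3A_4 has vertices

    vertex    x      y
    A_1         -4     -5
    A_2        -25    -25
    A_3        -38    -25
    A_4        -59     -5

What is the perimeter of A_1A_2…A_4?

126

|A_1A_2| = √((-21)² + (-20)²) = √841 = 29
|A_2A_3| = √((-13)² + (0)²) = √169 = 13
|A_3A_4| = √((-21)² + (20)²) = √841 = 29
|A_4A_1| = √((55)² + (0)²) = √3025 = 55
Perimeter = 29 + 13 + 29 + 55 = 126.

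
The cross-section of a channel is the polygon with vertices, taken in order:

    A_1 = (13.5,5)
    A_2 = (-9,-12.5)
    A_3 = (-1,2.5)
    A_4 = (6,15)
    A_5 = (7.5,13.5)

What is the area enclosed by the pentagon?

182.5

Apply Gauss's area formula: 2A = Σ (x_i·y_{i+1} − x_{i+1}·y_i), indices taken mod 5.
A_1→A_2: (13.5)(-12.5) − (-9)(5) = -123.75
A_2→A_3: (-9)(2.5) − (-1)(-12.5) = -35
A_3→A_4: (-1)(15) − (6)(2.5) = -30
A_4→A_5: (6)(13.5) − (7.5)(15) = -31.5
A_5→A_1: (7.5)(5) − (13.5)(13.5) = -144.75
Σ = -365
Area = |Σ|/2 = 182.5.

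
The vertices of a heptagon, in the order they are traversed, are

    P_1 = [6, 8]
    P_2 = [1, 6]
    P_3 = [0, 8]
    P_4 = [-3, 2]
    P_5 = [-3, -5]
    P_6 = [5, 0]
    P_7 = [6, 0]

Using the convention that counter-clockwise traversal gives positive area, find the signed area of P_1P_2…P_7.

77

Σ = (28) + (8) + (24) + (21) + (25) + (0) + (48) = 154
Signed area = Σ/2 = 77 (positive ⇒ counter-clockwise traversal).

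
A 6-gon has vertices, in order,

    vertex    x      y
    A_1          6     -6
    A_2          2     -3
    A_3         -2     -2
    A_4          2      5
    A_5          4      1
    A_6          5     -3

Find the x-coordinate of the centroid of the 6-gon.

49/23

Apply the surveyor's formula. First the cross-terms c_i = x_i·y_{i+1} − x_{i+1}·y_i:
  -6, -10, -6, -18, -17, -12  ⇒  2A = -69, A = -34.5.
Then Σ (x_i + x_{i+1})·c_i = -441, so x̄ = -441 / (6·(-34.5)) = 49/23.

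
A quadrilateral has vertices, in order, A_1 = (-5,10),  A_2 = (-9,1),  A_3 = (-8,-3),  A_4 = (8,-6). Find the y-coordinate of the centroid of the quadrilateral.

Apply the shoelace formula. First the cross-terms c_i = x_i·y_{i+1} − x_{i+1}·y_i:
  85, 35, 72, 50  ⇒  2A = 242, A = 121.
Then Σ (y_i + y_{i+1})·c_i = 417, so ȳ = 417 / (6·121) = 139/242.

139/242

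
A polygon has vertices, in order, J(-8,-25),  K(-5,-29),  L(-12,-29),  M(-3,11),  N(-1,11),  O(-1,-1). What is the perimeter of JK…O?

|JK| = √((3)² + (-4)²) = √25 = 5
|KL| = √((-7)² + (0)²) = √49 = 7
|LM| = √((9)² + (40)²) = √1681 = 41
|MN| = √((2)² + (0)²) = √4 = 2
|NO| = √((0)² + (-12)²) = √144 = 12
|OJ| = √((-7)² + (-24)²) = √625 = 25
Perimeter = 5 + 7 + 41 + 2 + 12 + 25 = 92.

92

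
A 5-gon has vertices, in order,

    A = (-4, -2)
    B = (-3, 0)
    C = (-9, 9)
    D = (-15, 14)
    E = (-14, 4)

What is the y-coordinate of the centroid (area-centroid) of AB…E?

Apply the surveyor's formula. First the cross-terms c_i = x_i·y_{i+1} − x_{i+1}·y_i:
  -6, -27, 9, 136, 44  ⇒  2A = 156, A = 78.
Then Σ (y_i + y_{i+1})·c_i = 2512, so ȳ = 2512 / (6·78) = 628/117.

628/117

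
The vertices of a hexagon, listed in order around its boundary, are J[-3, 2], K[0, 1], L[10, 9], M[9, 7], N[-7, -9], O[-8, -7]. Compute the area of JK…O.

58

Apply the shoelace (surveyor's) formula: 2A = Σ (x_i·y_{i+1} − x_{i+1}·y_i), indices taken mod 6.
Σ = (-3) + (-10) + (-11) + (-32) + (-23) + (-37) = -116
Area = |Σ|/2 = 58.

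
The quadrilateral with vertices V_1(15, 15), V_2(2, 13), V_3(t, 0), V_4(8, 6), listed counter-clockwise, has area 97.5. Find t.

0

Write out the shoelace sum; only the two edges meeting at V_3 involve t:
2·Area = [(2·0 − t·13) + (t·6 − 8·0)] + 195
       = -7·t + 195 = 195
⇒ t = 0.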